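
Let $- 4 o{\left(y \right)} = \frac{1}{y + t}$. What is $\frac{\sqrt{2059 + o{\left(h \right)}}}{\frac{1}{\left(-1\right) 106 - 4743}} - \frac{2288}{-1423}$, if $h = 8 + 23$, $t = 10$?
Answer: $\frac{2288}{1423} - \frac{24245 \sqrt{553787}}{82} \approx -2.2003 \cdot 10^{5}$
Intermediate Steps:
$h = 31$
$o{\left(y \right)} = - \frac{1}{4 \left(10 + y\right)}$ ($o{\left(y \right)} = - \frac{1}{4 \left(y + 10\right)} = - \frac{1}{4 \left(10 + y\right)}$)
$\frac{\sqrt{2059 + o{\left(h \right)}}}{\frac{1}{\left(-1\right) 106 - 4743}} - \frac{2288}{-1423} = \frac{\sqrt{2059 - \frac{1}{40 + 4 \cdot 31}}}{\frac{1}{\left(-1\right) 106 - 4743}} - \frac{2288}{-1423} = \frac{\sqrt{2059 - \frac{1}{40 + 124}}}{\frac{1}{-106 - 4743}} - - \frac{2288}{1423} = \frac{\sqrt{2059 - \frac{1}{164}}}{\frac{1}{-4849}} + \frac{2288}{1423} = \frac{\sqrt{2059 - \frac{1}{164}}}{- \frac{1}{4849}} + \frac{2288}{1423} = \sqrt{2059 - \frac{1}{164}} \left(-4849\right) + \frac{2288}{1423} = \sqrt{\frac{337675}{164}} \left(-4849\right) + \frac{2288}{1423} = \frac{5 \sqrt{553787}}{82} \left(-4849\right) + \frac{2288}{1423} = - \frac{24245 \sqrt{553787}}{82} + \frac{2288}{1423} = \frac{2288}{1423} - \frac{24245 \sqrt{553787}}{82}$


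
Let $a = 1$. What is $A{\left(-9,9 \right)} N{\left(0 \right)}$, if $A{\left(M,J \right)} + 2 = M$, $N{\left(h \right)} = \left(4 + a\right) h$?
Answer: $0$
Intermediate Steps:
$N{\left(h \right)} = 5 h$ ($N{\left(h \right)} = \left(4 + 1\right) h = 5 h$)
$A{\left(M,J \right)} = -2 + M$
$A{\left(-9,9 \right)} N{\left(0 \right)} = \left(-2 - 9\right) 5 \cdot 0 = \left(-11\right) 0 = 0$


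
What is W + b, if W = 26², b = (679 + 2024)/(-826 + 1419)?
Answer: 403571/593 ≈ 680.56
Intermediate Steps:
b = 2703/593 ≈ 4.5582
W = 676
W + b = 676 + 2703/593 = 403571/593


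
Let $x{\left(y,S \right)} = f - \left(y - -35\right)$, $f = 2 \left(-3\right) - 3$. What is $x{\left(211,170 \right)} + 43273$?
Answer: $43018$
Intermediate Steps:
$f = -9$ ($f = -6 - 3 = -9$)
$x{\left(y,S \right)} = -44 - y$ ($x{\left(y,S \right)} = -9 - \left(y - -35\right) = -9 - \left(y + 35\right) = -9 - \left(35 + y\right) = -44 - y$)
$x{\left(211,170 \right)} + 43273 = \left(-44 - 211\right) + 43273 = -255 + 43273 = 43018$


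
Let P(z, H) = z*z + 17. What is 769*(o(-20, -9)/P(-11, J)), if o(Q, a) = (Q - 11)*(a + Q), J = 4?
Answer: 691331/138 ≈ 5009.6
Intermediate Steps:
P(z, H) = 17 + z**2 (P(z, H) = z**2 + 17 = 17 + z**2)
o(Q, a) = (-11 + Q)*(Q + a)
769*(o(-20, -9)/P(-11, J)) = 769*(((-20)**2 - 11*(-20) - 11*(-9) - 20*(-9))/(17 + (-11)**2)) = 769*((400 + 220 + 99 + 180)/(17 + 121)) = 769*(899/138) = 691331/138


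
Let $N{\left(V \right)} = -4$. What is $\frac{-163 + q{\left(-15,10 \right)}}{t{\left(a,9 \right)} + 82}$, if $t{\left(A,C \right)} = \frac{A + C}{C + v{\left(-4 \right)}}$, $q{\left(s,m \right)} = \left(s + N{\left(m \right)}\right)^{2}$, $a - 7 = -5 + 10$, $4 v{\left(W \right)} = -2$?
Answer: $\frac{1683}{718} \approx 2.344$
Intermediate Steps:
$v{\left(W \right)} = - \frac{1}{2}$ ($v{\left(W \right)} = \frac{1}{4} \left(-2\right) = - \frac{1}{2}$)
$a = 12$ ($a = 7 + \left(-5 + 10\right) = 7 + 5 = 12$)
$q{\left(s,m \right)} = \left(-4 + s\right)^{2}$ ($q{\left(s,m \right)} = \left(s - 4\right)^{2} = \left(-4 + s\right)^{2}$)
$t{\left(A,C \right)} = \frac{A + C}{- \frac{1}{2} + C}$ ($t{\left(A,C \right)} = \frac{A + C}{C - \frac{1}{2}} = \frac{A + C}{- \frac{1}{2} + C}$)
$\frac{-163 + q{\left(-15,10 \right)}}{t{\left(a,9 \right)} + 82} = \frac{-163 + \left(-4 - 15\right)^{2}}{\frac{2 \left(12 + 9\right)}{-1 + 2 \cdot 9} + 82} = \frac{-163 + \left(-19\right)^{2}}{2 \frac{1}{-1 + 18} \cdot 21 + 82} = \frac{-163 + 361}{2 \cdot \frac{1}{17} \cdot 21 + 82} = \frac{198}{2 \cdot \frac{1}{17} \cdot 21 + 82} = \frac{198}{\frac{42}{17} + 82} = \frac{198}{\frac{1436}{17}} = 198 \cdot \frac{17}{1436} = \frac{1683}{718}$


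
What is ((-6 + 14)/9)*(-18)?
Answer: -16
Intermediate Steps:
((-6 + 14)/9)*(-18) = (8*(⅑))*(-18) = (8/9)*(-18) = -16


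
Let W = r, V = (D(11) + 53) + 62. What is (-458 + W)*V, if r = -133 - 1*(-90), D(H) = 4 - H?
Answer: -54108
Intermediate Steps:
r = -43 (r = -133 + 90 = -43)
V = 108 (V = ((4 - 1*11) + 53) + 62 = ((4 - 11) + 53) + 62 = (-7 + 53) + 62 = 46 + 62 = 108)
W = -43
(-458 + W)*V = (-458 - 43)*108 = -501*108 = -54108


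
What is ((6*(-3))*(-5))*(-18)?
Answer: -1620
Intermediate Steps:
((6*(-3))*(-5))*(-18) = -18*(-5)*(-18) = 90*(-18) = -1620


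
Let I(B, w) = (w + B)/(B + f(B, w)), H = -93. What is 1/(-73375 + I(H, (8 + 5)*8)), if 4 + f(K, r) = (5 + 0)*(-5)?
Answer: -122/8951761 ≈ -1.3629e-5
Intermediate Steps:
f(K, r) = -29 (f(K, r) = -4 + (5 + 0)*(-5) = -4 + 5*(-5) = -4 - 25 = -29)
I(B, w) = (B + w)/(-29 + B) (I(B, w) = (w + B)/(B - 29) = (B + w)/(-29 + B))
1/(-73375 + I(H, (8 + 5)*8)) = 1/(-73375 + (-93 + (8 + 5)*8)/(-29 - 93)) = 1/(-73375 + (-93 + 13*8)/(-122)) = 1/(-73375 - (-93 + 104)/122) = 1/(-73375 - 1/122*11) = 1/(-73375 - 11/122) = 1/(-8951761/122) = -122/8951761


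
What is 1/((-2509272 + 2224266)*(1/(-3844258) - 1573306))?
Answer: 1922129/861885814797763347 ≈ 2.2301e-12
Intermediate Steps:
1/((-2509272 + 2224266)*(1/(-3844258) - 1573306)) = 1/(-285006*(-1/3844258 - 1573306)) = 1/(-285006*(-6048194176949/3844258)) = 1/(861885814797763347/1922129) = 1922129/861885814797763347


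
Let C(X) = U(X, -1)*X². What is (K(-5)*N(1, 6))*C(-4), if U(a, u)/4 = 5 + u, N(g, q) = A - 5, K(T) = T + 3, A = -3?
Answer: 4096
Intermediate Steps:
K(T) = 3 + T
N(g, q) = -8 (N(g, q) = -3 - 5 = -8)
U(a, u) = 20 + 4*u (U(a, u) = 4*(5 + u) = 20 + 4*u)
C(X) = 16*X² (C(X) = (20 + 4*(-1))*X² = (20 - 4)*X² = 16*X²)
(K(-5)*N(1, 6))*C(-4) = ((3 - 5)*(-8))*(16*(-4)²) = (-2*(-8))*(16*16) = 16*256 = 4096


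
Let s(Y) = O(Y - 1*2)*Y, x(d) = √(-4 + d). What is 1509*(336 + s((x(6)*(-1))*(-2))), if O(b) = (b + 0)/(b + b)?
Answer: 507024 + 1509*√2 ≈ 5.0916e+5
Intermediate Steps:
O(b) = ½ (O(b) = b/((2*b)) = b*(1/(2*b)) = ½)
s(Y) = Y/2
1509*(336 + s((x(6)*(-1))*(-2))) = 1509*(336 + ((√(-4 + 6)*(-1))*(-2))/2) = 1509*(336 + ((√2*(-1))*(-2))/2) = 1509*(336 + (-√2*(-2))/2) = 1509*(336 + (2*√2)/2) = 1509*(336 + √2) = 507024 + 1509*√2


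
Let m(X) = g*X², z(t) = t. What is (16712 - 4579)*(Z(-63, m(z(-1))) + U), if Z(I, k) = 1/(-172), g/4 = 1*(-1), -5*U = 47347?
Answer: -98807378637/860 ≈ -1.1489e+8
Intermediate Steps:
U = -47347/5 (U = -⅕*47347 = -47347/5 ≈ -9469.4)
g = -4 (g = 4*(1*(-1)) = 4*(-1) = -4)
m(X) = -4*X²
Z(I, k) = -1/172
(16712 - 4579)*(Z(-63, m(z(-1))) + U) = (16712 - 4579)*(-1/172 - 47347/5) = 12133*(-8143689/860) = -98807378637/860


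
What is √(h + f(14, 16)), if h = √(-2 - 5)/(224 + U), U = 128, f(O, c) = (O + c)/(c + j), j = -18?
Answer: √(-116160 + 22*I*√7)/88 ≈ 0.00097036 + 3.873*I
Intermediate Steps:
f(O, c) = (O + c)/(-18 + c) (f(O, c) = (O + c)/(c - 18) = (O + c)/(-18 + c))
h = I*√7/352 (h = √(-2 - 5)/(224 + 128) = √(-7)/352 = (I*√7)*(1/352) = I*√7/352 ≈ 0.0075163*I)
√(h + f(14, 16)) = √(I*√7/352 + (14 + 16)/(-18 + 16)) = √(I*√7/352 + 30/(-2)) = √(I*√7/352 - ½*30) = √(I*√7/352 - 15) = √(-15 + I*√7/352)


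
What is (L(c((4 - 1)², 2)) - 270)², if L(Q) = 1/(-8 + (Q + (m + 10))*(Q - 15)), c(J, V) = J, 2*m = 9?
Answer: 1618533361/22201 ≈ 72904.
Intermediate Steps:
m = 9/2 (m = (½)*9 = 9/2 ≈ 4.5000)
L(Q) = 1/(-8 + (-15 + Q)*(29/2 + Q)) (L(Q) = 1/(-8 + (Q + (9/2 + 10))*(Q - 15)) = 1/(-8 + (Q + 29/2)*(-15 + Q)) = 1/(-8 + (29/2 + Q)*(-15 + Q)) = 1/(-8 + (-15 + Q)*(29/2 + Q)))
(L(c((4 - 1)², 2)) - 270)² = (2/(-451 - (4 - 1)² + 2*((4 - 1)²)²) - 270)² = (2/(-451 - 1*3² + 2*(3²)²) - 270)² = (2/(-451 - 1*9 + 2*9²) - 270)² = (2/(-451 - 9 + 2*81) - 270)² = (2/(-451 - 9 + 162) - 270)² = (2/(-298) - 270)² = (2*(-1/298) - 270)² = (-1/149 - 270)² = (-40231/149)² = 1618533361/22201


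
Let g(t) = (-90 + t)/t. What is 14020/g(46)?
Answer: -161230/11 ≈ -14657.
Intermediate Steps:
g(t) = (-90 + t)/t
14020/g(46) = 14020/(((-90 + 46)/46)) = 14020/(((1/46)*(-44))) = 14020/(-22/23) = 14020*(-23/22) = -161230/11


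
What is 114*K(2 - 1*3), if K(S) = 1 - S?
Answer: 228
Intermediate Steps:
114*K(2 - 1*3) = 114*(1 - (2 - 1*3)) = 114*(1 - (2 - 3)) = 114*(1 - 1*(-1)) = 114*(1 + 1) = 114*2 = 228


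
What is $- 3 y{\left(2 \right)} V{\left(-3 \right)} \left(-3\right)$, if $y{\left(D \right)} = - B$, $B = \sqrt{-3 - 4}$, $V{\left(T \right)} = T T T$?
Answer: $243 i \sqrt{7} \approx 642.92 i$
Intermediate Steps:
$V{\left(T \right)} = T^{3}$ ($V{\left(T \right)} = T^{2} T = T^{3}$)
$B = i \sqrt{7}$ ($B = \sqrt{-7} = i \sqrt{7} \approx 2.6458 i$)
$y{\left(D \right)} = - i \sqrt{7}$
$- 3 y{\left(2 \right)} V{\left(-3 \right)} \left(-3\right) = - 3 - i \sqrt{7} \left(-3\right)^{3} \left(-3\right) = - 3 - i \sqrt{7} \left(-27\right) \left(-3\right) = - 3 \cdot 27 i \sqrt{7} \left(-3\right) = - 81 i \sqrt{7} \left(-3\right) = 243 i \sqrt{7}$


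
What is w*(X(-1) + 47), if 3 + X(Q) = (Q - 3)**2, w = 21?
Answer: 1260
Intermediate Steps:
X(Q) = -3 + (-3 + Q)**2 (X(Q) = -3 + (Q - 3)**2 = -3 + (-3 + Q)**2)
w*(X(-1) + 47) = 21*((-3 + (-3 - 1)**2) + 47) = 21*((-3 + (-4)**2) + 47) = 21*((-3 + 16) + 47) = 21*(13 + 47) = 21*60 = 1260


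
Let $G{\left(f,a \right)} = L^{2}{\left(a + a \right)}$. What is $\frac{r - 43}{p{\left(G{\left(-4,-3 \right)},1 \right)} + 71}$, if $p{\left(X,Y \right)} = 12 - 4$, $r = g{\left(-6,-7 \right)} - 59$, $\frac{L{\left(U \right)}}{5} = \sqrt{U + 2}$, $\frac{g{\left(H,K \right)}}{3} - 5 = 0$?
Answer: $- \frac{87}{79} \approx -1.1013$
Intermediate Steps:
$g{\left(H,K \right)} = 15$ ($g{\left(H,K \right)} = 15 + 3 \cdot 0 = 15 + 0 = 15$)
$L{\left(U \right)} = 5 \sqrt{2 + U}$ ($L{\left(U \right)} = 5 \sqrt{U + 2} = 5 \sqrt{2 + U}$)
$r = -44$ ($r = 15 - 59 = -44$)
$G{\left(f,a \right)} = 50 + 50 a$ ($G{\left(f,a \right)} = \left(5 \sqrt{2 + \left(a + a\right)}\right)^{2} = \left(5 \sqrt{2 + 2 a}\right)^{2} = 50 + 50 a$)
$p{\left(X,Y \right)} = 8$
$\frac{r - 43}{p{\left(G{\left(-4,-3 \right)},1 \right)} + 71} = \frac{-44 - 43}{8 + 71} = - \frac{87}{79}$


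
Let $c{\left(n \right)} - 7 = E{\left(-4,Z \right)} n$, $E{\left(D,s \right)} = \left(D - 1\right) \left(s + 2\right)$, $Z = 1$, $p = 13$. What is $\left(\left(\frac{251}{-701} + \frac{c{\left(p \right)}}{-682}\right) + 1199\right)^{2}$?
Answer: $\frac{82134092909373444}{57140599681} \approx 1.4374 \cdot 10^{6}$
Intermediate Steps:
$E{\left(D,s \right)} = \left(-1 + D\right) \left(2 + s\right)$
$c{\left(n \right)} = 7 - 15 n$ ($c{\left(n \right)} = 7 + \left(-2 - 1 + 2 \left(-4\right) - 4\right) n = 7 + \left(-2 - 1 - 8 - 4\right) n = 7 - 15 n$)
$\left(\left(\frac{251}{-701} + \frac{c{\left(p \right)}}{-682}\right) + 1199\right)^{2} = \left(\left(\frac{251}{-701} + \frac{7 - 195}{-682}\right) + 1199\right)^{2} = \left(\left(251 \left(- \frac{1}{701}\right) + \left(7 - 195\right) \left(- \frac{1}{682}\right)\right) + 1199\right)^{2} = \left(\left(- \frac{251}{701} - - \frac{94}{341}\right) + 1199\right)^{2} = \left(\left(- \frac{251}{701} + \frac{94}{341}\right) + 1199\right)^{2} = \left(- \frac{19697}{239041} + 1199\right)^{2} = \left(\frac{286590462}{239041}\right)^{2} = \frac{82134092909373444}{57140599681}$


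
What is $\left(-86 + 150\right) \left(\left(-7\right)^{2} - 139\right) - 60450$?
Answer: $-66210$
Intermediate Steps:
$\left(-86 + 150\right) \left(\left(-7\right)^{2} - 139\right) - 60450 = 64 \left(49 - 139\right) - 60450 = 64 \left(-90\right) - 60450 = -5760 - 60450 = -66210$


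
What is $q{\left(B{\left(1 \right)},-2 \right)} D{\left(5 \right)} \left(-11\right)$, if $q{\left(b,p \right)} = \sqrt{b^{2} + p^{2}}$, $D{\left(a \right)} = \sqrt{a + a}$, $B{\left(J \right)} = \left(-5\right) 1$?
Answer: $- 11 \sqrt{290} \approx -187.32$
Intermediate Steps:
$B{\left(J \right)} = -5$
$D{\left(a \right)} = \sqrt{2} \sqrt{a}$ ($D{\left(a \right)} = \sqrt{2 a} = \sqrt{2} \sqrt{a}$)
$q{\left(B{\left(1 \right)},-2 \right)} D{\left(5 \right)} \left(-11\right) = \sqrt{\left(-5\right)^{2} + \left(-2\right)^{2}} \sqrt{2} \sqrt{5} \left(-11\right) = \sqrt{25 + 4} \sqrt{10} \left(-11\right) = \sqrt{29} \sqrt{10} \left(-11\right) = \sqrt{290} \left(-11\right) = - 11 \sqrt{290}$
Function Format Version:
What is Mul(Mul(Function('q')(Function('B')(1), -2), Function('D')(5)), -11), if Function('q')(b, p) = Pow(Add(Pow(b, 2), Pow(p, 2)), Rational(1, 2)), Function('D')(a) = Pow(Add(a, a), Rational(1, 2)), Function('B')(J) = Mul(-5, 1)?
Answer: Mul(-11, Pow(290, Rational(1, 2))) ≈ -187.32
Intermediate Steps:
Function('B')(J) = -5
Function('D')(a) = Mul(Pow(2, Rational(1, 2)), Pow(a, Rational(1, 2))) (Function('D')(a) = Pow(Mul(2, a), Rational(1, 2)) = Mul(Pow(2, Rational(1, 2)), Pow(a, Rational(1, 2))))
Mul(Mul(Function('q')(Function('B')(1), -2), Function('D')(5)), -11) = Mul(Mul(Pow(Add(Pow(-5, 2), Pow(-2, 2)), Rational(1, 2)), Mul(Pow(2, Rational(1, 2)), Pow(5, Rational(1, 2)))), -11) = Mul(Mul(Pow(Add(25, 4), Rational(1, 2)), Pow(10, Rational(1, 2))), -11) = Mul(Mul(Pow(29, Rational(1, 2)), Pow(10, Rational(1, 2))), -11) = Mul(Pow(290, Rational(1, 2)), -11) = Mul(-11, Pow(290, Rational(1, 2)))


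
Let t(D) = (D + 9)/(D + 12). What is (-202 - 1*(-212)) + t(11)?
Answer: 250/23 ≈ 10.870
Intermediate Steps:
t(D) = (9 + D)/(12 + D)
(-202 - 1*(-212)) + t(11) = (-202 - 1*(-212)) + (9 + 11)/(12 + 11) = (-202 + 212) + 20/23 = 10 + (1/23)*20 = 10 + 20/23 = 250/23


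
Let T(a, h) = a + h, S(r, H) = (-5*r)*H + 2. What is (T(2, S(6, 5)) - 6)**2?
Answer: 23104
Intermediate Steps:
S(r, H) = 2 - 5*H*r (S(r, H) = -5*H*r + 2 = 2 - 5*H*r)
(T(2, S(6, 5)) - 6)**2 = ((2 + (2 - 5*5*6)) - 6)**2 = ((2 + (2 - 150)) - 6)**2 = ((2 - 148) - 6)**2 = (-146 - 6)**2 = (-152)**2 = 23104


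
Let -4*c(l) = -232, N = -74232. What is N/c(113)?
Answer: -37116/29 ≈ -1279.9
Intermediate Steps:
c(l) = 58 (c(l) = -1/4*(-232) = 58)
N/c(113) = -74232/58 = -74232*1/58 = -37116/29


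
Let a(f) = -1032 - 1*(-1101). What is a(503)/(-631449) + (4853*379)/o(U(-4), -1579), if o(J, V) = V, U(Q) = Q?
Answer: -387138681938/332352657 ≈ -1164.8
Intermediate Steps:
a(f) = 69 (a(f) = -1032 + 1101 = 69)
a(503)/(-631449) + (4853*379)/o(U(-4), -1579) = 69/(-631449) + (4853*379)/(-1579) = 69*(-1/631449) + 1839287*(-1/1579) = -23/210483 - 1839287/1579 = -387138681938/332352657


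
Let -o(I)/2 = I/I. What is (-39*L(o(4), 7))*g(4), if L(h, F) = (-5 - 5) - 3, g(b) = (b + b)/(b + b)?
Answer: 507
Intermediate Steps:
g(b) = 1 (g(b) = (2*b)/((2*b)) = (2*b)*(1/(2*b)) = 1)
o(I) = -2 (o(I) = -2*I/I = -2*1 = -2)
L(h, F) = -13 (L(h, F) = -10 - 3 = -13)
(-39*L(o(4), 7))*g(4) = -39*(-13)*1 = 507*1 = 507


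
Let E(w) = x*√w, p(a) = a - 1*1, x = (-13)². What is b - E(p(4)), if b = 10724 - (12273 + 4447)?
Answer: -5996 - 169*√3 ≈ -6288.7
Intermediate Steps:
x = 169
p(a) = -1 + a (p(a) = a - 1 = -1 + a)
b = -5996 (b = 10724 - 1*16720 = 10724 - 16720 = -5996)
E(w) = 169*√w
b - E(p(4)) = -5996 - 169*√(-1 + 4) = -5996 - 169*√3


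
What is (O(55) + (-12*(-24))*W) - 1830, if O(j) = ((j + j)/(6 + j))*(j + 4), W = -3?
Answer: -157844/61 ≈ -2587.6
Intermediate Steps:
O(j) = 2*j*(4 + j)/(6 + j) (O(j) = ((2*j)/(6 + j))*(4 + j) = (2*j/(6 + j))*(4 + j) = 2*j*(4 + j)/(6 + j))
(O(55) + (-12*(-24))*W) - 1830 = (2*55*(4 + 55)/(6 + 55) - 12*(-24)*(-3)) - 1830 = (2*55*59/61 + 288*(-3)) - 1830 = (2*55*(1/61)*59 - 864) - 1830 = (6490/61 - 864) - 1830 = -46214/61 - 1830 = -157844/61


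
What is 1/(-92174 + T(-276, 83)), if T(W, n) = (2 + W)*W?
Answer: -1/16550 ≈ -6.0423e-5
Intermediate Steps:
T(W, n) = W*(2 + W)
1/(-92174 + T(-276, 83)) = 1/(-92174 - 276*(2 - 276)) = 1/(-92174 - 276*(-274)) = 1/(-92174 + 75624) = 1/(-16550) = -1/16550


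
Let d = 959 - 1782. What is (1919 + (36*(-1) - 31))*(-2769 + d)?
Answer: -6652384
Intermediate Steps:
d = -823
(1919 + (36*(-1) - 31))*(-2769 + d) = (1919 + (36*(-1) - 31))*(-2769 - 823) = (1919 + (-36 - 31))*(-3592) = (1919 - 67)*(-3592) = 1852*(-3592) = -6652384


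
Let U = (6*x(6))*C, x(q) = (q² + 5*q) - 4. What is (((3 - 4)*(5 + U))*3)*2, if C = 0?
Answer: -30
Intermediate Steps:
x(q) = -4 + q² + 5*q
U = 0 (U = (6*(-4 + 6² + 5*6))*0 = (6*(-4 + 36 + 30))*0 = (6*62)*0 = 372*0 = 0)
(((3 - 4)*(5 + U))*3)*2 = (((3 - 4)*(5 + 0))*3)*2 = (-1*5*3)*2 = -5*3*2 = -15*2 = -30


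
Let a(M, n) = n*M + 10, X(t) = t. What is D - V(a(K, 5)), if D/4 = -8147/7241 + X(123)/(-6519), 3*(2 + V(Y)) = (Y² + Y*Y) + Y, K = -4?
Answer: -75882616/1151319 ≈ -65.909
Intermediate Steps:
a(M, n) = 10 + M*n (a(M, n) = M*n + 10 = 10 + M*n)
V(Y) = -2 + Y/3 + 2*Y²/3 (V(Y) = -2 + ((Y² + Y*Y) + Y)/3 = -2 + ((Y² + Y²) + Y)/3 = -2 + (2*Y² + Y)/3 = -2 + (Y + 2*Y²)/3 = -2 + (Y/3 + 2*Y²/3) = -2 + Y/3 + 2*Y²/3)
D = -1756128/383773 (D = 4*(-8147/7241 + 123/(-6519)) = 4*(-8147*1/7241 + 123*(-1/6519)) = 4*(-8147/7241 - 1/53) = 4*(-439032/383773) = -1756128/383773 ≈ -4.5760)
D - V(a(K, 5)) = -1756128/383773 - (-2 + (10 - 4*5)/3 + 2*(10 - 4*5)²/3) = -1756128/383773 - (-2 + (10 - 20)/3 + 2*(10 - 20)²/3) = -1756128/383773 - (-2 + (⅓)*(-10) + (⅔)*(-10)²) = -1756128/383773 - (-2 - 10/3 + (⅔)*100) = -1756128/383773 - (-2 - 10/3 + 200/3) = -1756128/383773 - 1*184/3 = -1756128/383773 - 184/3 = -75882616/1151319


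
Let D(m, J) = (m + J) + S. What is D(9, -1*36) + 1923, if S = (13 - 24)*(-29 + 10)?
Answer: 2105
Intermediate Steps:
S = 209 (S = -11*(-19) = 209)
D(m, J) = 209 + J + m (D(m, J) = (m + J) + 209 = (J + m) + 209 = 209 + J + m)
D(9, -1*36) + 1923 = (209 - 1*36 + 9) + 1923 = (209 - 36 + 9) + 1923 = 182 + 1923 = 2105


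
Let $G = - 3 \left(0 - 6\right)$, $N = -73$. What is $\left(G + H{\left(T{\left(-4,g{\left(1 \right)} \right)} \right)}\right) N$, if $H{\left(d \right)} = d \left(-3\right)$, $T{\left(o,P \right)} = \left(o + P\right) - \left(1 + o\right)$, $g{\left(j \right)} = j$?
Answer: $-1314$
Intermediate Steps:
$T{\left(o,P \right)} = -1 + P$ ($T{\left(o,P \right)} = \left(P + o\right) - \left(1 + o\right) = -1 + P$)
$H{\left(d \right)} = - 3 d$
$G = 18$ ($G = \left(-3\right) \left(-6\right) = 18$)
$\left(G + H{\left(T{\left(-4,g{\left(1 \right)} \right)} \right)}\right) N = \left(18 - 3 \left(-1 + 1\right)\right) \left(-73\right) = \left(18 - 0\right) \left(-73\right) = \left(18 + 0\right) \left(-73\right) = 18 \left(-73\right) = -1314$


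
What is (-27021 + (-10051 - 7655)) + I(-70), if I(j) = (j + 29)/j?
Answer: -3130849/70 ≈ -44726.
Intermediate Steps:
I(j) = (29 + j)/j
(-27021 + (-10051 - 7655)) + I(-70) = (-27021 + (-10051 - 7655)) + (29 - 70)/(-70) = (-27021 - 17706) - 1/70*(-41) = -44727 + 41/70 = -3130849/70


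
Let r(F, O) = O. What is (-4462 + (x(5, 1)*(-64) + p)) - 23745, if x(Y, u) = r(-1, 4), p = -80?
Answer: -28543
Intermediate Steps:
x(Y, u) = 4
(-4462 + (x(5, 1)*(-64) + p)) - 23745 = (-4462 + (4*(-64) - 80)) - 23745 = (-4462 + (-256 - 80)) - 23745 = (-4462 - 336) - 23745 = -4798 - 23745 = -28543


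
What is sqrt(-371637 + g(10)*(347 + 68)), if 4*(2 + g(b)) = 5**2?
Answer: I*sqrt(1479493)/2 ≈ 608.17*I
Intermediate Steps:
g(b) = 17/4 (g(b) = -2 + (1/4)*5**2 = -2 + (1/4)*25 = -2 + 25/4 = 17/4)
sqrt(-371637 + g(10)*(347 + 68)) = sqrt(-371637 + 17*(347 + 68)/4) = sqrt(-371637 + (17/4)*415) = sqrt(-371637 + 7055/4) = sqrt(-1479493/4) = I*sqrt(1479493)/2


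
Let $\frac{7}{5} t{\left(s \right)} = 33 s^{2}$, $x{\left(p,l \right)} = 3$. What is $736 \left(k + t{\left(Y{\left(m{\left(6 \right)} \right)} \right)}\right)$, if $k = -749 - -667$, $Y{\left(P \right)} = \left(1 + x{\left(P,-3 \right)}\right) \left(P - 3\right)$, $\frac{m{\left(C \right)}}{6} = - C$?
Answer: $\frac{2954941376}{7} \approx 4.2213 \cdot 10^{8}$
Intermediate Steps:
$m{\left(C \right)} = - 6 C$ ($m{\left(C \right)} = 6 \left(- C\right) = - 6 C$)
$Y{\left(P \right)} = -12 + 4 P$ ($Y{\left(P \right)} = \left(1 + 3\right) \left(P - 3\right) = 4 \left(-3 + P\right) = -12 + 4 P$)
$t{\left(s \right)} = \frac{165 s^{2}}{7}$ ($t{\left(s \right)} = \frac{5 \cdot 33 s^{2}}{7} = \frac{165 s^{2}}{7}$)
$k = -82$ ($k = -749 + 667 = -82$)
$736 \left(k + t{\left(Y{\left(m{\left(6 \right)} \right)} \right)}\right) = 736 \left(-82 + \frac{165 \left(-12 + 4 \left(\left(-6\right) 6\right)\right)^{2}}{7}\right) = 736 \left(-82 + \frac{165 \left(-12 + 4 \left(-36\right)\right)^{2}}{7}\right) = 736 \left(-82 + \frac{165 \left(-12 - 144\right)^{2}}{7}\right) = 736 \left(-82 + \frac{165 \left(-156\right)^{2}}{7}\right) = 736 \left(-82 + \frac{165}{7} \cdot 24336\right) = 736 \left(-82 + \frac{4015440}{7}\right) = 736 \cdot \frac{4014866}{7} = \frac{2954941376}{7}$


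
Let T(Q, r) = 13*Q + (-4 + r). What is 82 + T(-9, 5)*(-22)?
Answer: 2634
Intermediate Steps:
T(Q, r) = -4 + r + 13*Q
82 + T(-9, 5)*(-22) = 82 + (-4 + 5 + 13*(-9))*(-22) = 82 + (-4 + 5 - 117)*(-22) = 82 - 116*(-22) = 82 + 2552 = 2634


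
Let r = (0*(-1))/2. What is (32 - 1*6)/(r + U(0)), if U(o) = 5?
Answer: 26/5 ≈ 5.2000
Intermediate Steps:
r = 0 (r = 0*(½) = 0)
(32 - 1*6)/(r + U(0)) = (32 - 1*6)/(0 + 5) = (32 - 6)/5 = (⅕)*26 = 26/5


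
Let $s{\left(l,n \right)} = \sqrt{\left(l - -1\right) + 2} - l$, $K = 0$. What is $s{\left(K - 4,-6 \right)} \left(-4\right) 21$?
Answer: $-336 - 84 i \approx -336.0 - 84.0 i$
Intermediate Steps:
$s{\left(l,n \right)} = \sqrt{3 + l} - l$ ($s{\left(l,n \right)} = \sqrt{\left(l + 1\right) + 2} - l = \sqrt{\left(1 + l\right) + 2} - l = \sqrt{3 + l} - l$)
$s{\left(K - 4,-6 \right)} \left(-4\right) 21 = \left(\sqrt{3 + \left(0 - 4\right)} - \left(0 - 4\right)\right) \left(-4\right) 21 = \left(\sqrt{3 - 4} - -4\right) \left(-4\right) 21 = \left(\sqrt{-1} + 4\right) \left(-4\right) 21 = \left(i + 4\right) \left(-4\right) 21 = \left(4 + i\right) \left(-4\right) 21 = \left(-16 - 4 i\right) 21 = -336 - 84 i$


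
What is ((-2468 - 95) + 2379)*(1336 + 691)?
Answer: -372968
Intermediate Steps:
((-2468 - 95) + 2379)*(1336 + 691) = (-2563 + 2379)*2027 = -184*2027 = -372968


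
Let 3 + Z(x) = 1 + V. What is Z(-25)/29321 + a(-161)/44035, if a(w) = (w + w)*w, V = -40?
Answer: 1518209812/1291150235 ≈ 1.1759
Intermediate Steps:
Z(x) = -42 (Z(x) = -3 + (1 - 40) = -3 - 39 = -42)
a(w) = 2*w**2 (a(w) = (2*w)*w = 2*w**2)
Z(-25)/29321 + a(-161)/44035 = -42/29321 + (2*(-161)**2)/44035 = -42*1/29321 + (2*25921)*(1/44035) = -42/29321 + 51842*(1/44035) = -42/29321 + 51842/44035 = 1518209812/1291150235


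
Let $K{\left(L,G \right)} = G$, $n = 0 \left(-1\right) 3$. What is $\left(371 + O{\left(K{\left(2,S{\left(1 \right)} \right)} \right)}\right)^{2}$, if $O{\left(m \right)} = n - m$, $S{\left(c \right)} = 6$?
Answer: $133225$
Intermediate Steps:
$n = 0$ ($n = 0 \cdot 3 = 0$)
$O{\left(m \right)} = - m$ ($O{\left(m \right)} = 0 - m = - m$)
$\left(371 + O{\left(K{\left(2,S{\left(1 \right)} \right)} \right)}\right)^{2} = \left(371 - 6\right)^{2} = 365^{2} = 133225$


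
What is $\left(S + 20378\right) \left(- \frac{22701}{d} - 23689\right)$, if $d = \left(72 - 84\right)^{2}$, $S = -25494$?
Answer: $\frac{1463993281}{12} \approx 1.22 \cdot 10^{8}$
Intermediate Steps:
$d = 144$ ($d = \left(-12\right)^{2} = 144$)
$\left(S + 20378\right) \left(- \frac{22701}{d} - 23689\right) = \left(-25494 + 20378\right) \left(- \frac{22701}{144} - 23689\right) = - 5116 \left(\left(-22701\right) \frac{1}{144} - 23689\right) = - 5116 \left(- \frac{7567}{48} - 23689\right) = \left(-5116\right) \left(- \frac{1144639}{48}\right) = \frac{1463993281}{12}$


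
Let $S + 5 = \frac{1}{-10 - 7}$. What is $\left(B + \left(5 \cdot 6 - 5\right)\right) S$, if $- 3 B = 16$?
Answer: $- \frac{5074}{51} \approx -99.49$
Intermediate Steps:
$B = - \frac{16}{3}$ ($B = \left(- \frac{1}{3}\right) 16 = - \frac{16}{3} \approx -5.3333$)
$S = - \frac{86}{17}$ ($S = -5 + \frac{1}{-10 - 7} = -5 + \frac{1}{-17} = -5 - \frac{1}{17} = - \frac{86}{17} \approx -5.0588$)
$\left(B + \left(5 \cdot 6 - 5\right)\right) S = \left(- \frac{16}{3} + \left(5 \cdot 6 - 5\right)\right) \left(- \frac{86}{17}\right) = \left(- \frac{16}{3} + \left(30 - 5\right)\right) \left(- \frac{86}{17}\right) = \left(- \frac{16}{3} + 25\right) \left(- \frac{86}{17}\right) = \frac{59}{3} \left(- \frac{86}{17}\right) = - \frac{5074}{51}$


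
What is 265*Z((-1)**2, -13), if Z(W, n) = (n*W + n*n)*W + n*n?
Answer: 86125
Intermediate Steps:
Z(W, n) = n**2 + W*(n**2 + W*n) (Z(W, n) = (W*n + n**2)*W + n**2 = (n**2 + W*n)*W + n**2 = W*(n**2 + W*n) + n**2 = n**2 + W*(n**2 + W*n))
265*Z((-1)**2, -13) = 265*(-13*(-13 + ((-1)**2)**2 + (-1)**2*(-13))) = 265*(-13*(-13 + 1**2 + 1*(-13))) = 265*(-13*(-13 + 1 - 13)) = 265*(-13*(-25)) = 265*325 = 86125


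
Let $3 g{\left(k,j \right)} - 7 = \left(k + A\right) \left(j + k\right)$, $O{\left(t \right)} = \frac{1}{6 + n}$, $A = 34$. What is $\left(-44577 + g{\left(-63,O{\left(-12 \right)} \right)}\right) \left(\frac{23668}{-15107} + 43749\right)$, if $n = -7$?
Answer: $- \frac{29050189631100}{15107} \approx -1.923 \cdot 10^{9}$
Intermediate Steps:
$O{\left(t \right)} = -1$ ($O{\left(t \right)} = \frac{1}{6 - 7} = \frac{1}{-1} = -1$)
$g{\left(k,j \right)} = \frac{7}{3} + \frac{\left(34 + k\right) \left(j + k\right)}{3}$ ($g{\left(k,j \right)} = \frac{7}{3} + \frac{\left(k + 34\right) \left(j + k\right)}{3} = \frac{7}{3} + \frac{\left(34 + k\right) \left(j + k\right)}{3}$)
$\left(-44577 + g{\left(-63,O{\left(-12 \right)} \right)}\right) \left(\frac{23668}{-15107} + 43749\right) = \left(-44577 + \left(\frac{7}{3} + \frac{\left(-63\right)^{2}}{3} + \frac{34}{3} \left(-1\right) + \frac{34}{3} \left(-63\right) + \frac{1}{3} \left(-1\right) \left(-63\right)\right)\right) \left(\frac{23668}{-15107} + 43749\right) = \left(-44577 + \left(\frac{7}{3} + \frac{1}{3} \cdot 3969 - \frac{34}{3} - 714 + 21\right)\right) \left(23668 \left(- \frac{1}{15107}\right) + 43749\right) = \left(-44577 + \left(\frac{7}{3} + 1323 - \frac{34}{3} - 714 + 21\right)\right) \left(- \frac{23668}{15107} + 43749\right) = \left(-44577 + 621\right) \frac{660892475}{15107} = \left(-43956\right) \frac{660892475}{15107} = - \frac{29050189631100}{15107}$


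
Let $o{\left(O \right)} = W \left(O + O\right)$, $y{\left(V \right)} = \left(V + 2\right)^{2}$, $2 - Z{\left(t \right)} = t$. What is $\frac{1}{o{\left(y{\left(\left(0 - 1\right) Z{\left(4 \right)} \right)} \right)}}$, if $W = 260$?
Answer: $\frac{1}{8320} \approx 0.00012019$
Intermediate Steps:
$Z{\left(t \right)} = 2 - t$
$y{\left(V \right)} = \left(2 + V\right)^{2}$
$o{\left(O \right)} = 520 O$ ($o{\left(O \right)} = 260 \left(O + O\right) = 260 \cdot 2 O = 520 O$)
$\frac{1}{o{\left(y{\left(\left(0 - 1\right) Z{\left(4 \right)} \right)} \right)}} = \frac{1}{520 \left(2 + \left(0 - 1\right) \left(2 - 4\right)\right)^{2}} = \frac{1}{520 \left(2 - \left(2 - 4\right)\right)^{2}} = \frac{1}{520 \left(2 - -2\right)^{2}} = \frac{1}{520 \left(2 + 2\right)^{2}} = \frac{1}{520 \cdot 4^{2}} = \frac{1}{520 \cdot 16} = \frac{1}{8320}$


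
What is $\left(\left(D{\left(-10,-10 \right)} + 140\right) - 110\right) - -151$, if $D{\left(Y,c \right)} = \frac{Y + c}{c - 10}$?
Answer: $182$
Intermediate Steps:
$D{\left(Y,c \right)} = \frac{Y + c}{-10 + c}$
$\left(\left(D{\left(-10,-10 \right)} + 140\right) - 110\right) - -151 = \left(\left(\frac{-10 - 10}{-10 - 10} + 140\right) - 110\right) - -151 = \left(\left(\frac{1}{-20} \left(-20\right) + 140\right) - 110\right) + 151 = \left(\left(\left(- \frac{1}{20}\right) \left(-20\right) + 140\right) - 110\right) + 151 = \left(\left(1 + 140\right) - 110\right) + 151 = \left(141 - 110\right) + 151 = 31 + 151 = 182$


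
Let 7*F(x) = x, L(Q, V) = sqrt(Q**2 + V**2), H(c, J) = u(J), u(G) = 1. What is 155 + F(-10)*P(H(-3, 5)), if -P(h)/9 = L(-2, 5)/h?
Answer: 155 + 90*sqrt(29)/7 ≈ 224.24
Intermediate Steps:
H(c, J) = 1
P(h) = -9*sqrt(29)/h (P(h) = -9*sqrt((-2)**2 + 5**2)/h = -9*sqrt(4 + 25)/h = -9*sqrt(29)/h)
F(x) = x/7
155 + F(-10)*P(H(-3, 5)) = 155 + ((1/7)*(-10))*(-9*sqrt(29)/1) = 155 - (-90)*sqrt(29)/7 = 155 + 90*sqrt(29)/7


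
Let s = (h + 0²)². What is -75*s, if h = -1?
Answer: -75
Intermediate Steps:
s = 1 (s = (-1 + 0²)² = (-1 + 0)² = (-1)² = 1)
-75*s = -75*1 = -75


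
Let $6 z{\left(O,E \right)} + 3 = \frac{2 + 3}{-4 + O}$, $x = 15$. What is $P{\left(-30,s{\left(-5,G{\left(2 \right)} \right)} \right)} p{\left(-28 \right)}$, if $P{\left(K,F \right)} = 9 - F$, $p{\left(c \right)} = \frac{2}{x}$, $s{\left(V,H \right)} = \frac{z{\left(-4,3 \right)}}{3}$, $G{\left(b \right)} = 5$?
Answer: $\frac{265}{216} \approx 1.2269$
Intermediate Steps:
$z{\left(O,E \right)} = - \frac{1}{2} + \frac{5}{6 \left(-4 + O\right)}$ ($z{\left(O,E \right)} = - \frac{1}{2} + \frac{\left(2 + 3\right) \frac{1}{-4 + O}}{6} = - \frac{1}{2} + \frac{5 \frac{1}{-4 + O}}{6} = - \frac{1}{2} + \frac{5}{6 \left(-4 + O\right)}$)
$s{\left(V,H \right)} = - \frac{29}{144}$ ($s{\left(V,H \right)} = \frac{\frac{1}{6} \frac{1}{-4 - 4} \left(17 - -12\right)}{3} = \frac{17 + 12}{6 \left(-8\right)} \frac{1}{3} = \frac{1}{6} \left(- \frac{1}{8}\right) 29 \cdot \frac{1}{3} = \left(- \frac{29}{48}\right) \frac{1}{3} = - \frac{29}{144}$)
$p{\left(c \right)} = \frac{2}{15}$
$P{\left(-30,s{\left(-5,G{\left(2 \right)} \right)} \right)} p{\left(-28 \right)} = \left(9 - - \frac{29}{144}\right) \frac{2}{15} = \left(9 + \frac{29}{144}\right) \frac{2}{15} = \frac{1325}{144} \cdot \frac{2}{15} = \frac{265}{216}$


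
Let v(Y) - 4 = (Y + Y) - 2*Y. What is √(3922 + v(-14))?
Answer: √3926 ≈ 62.658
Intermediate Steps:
v(Y) = 4 (v(Y) = 4 + ((Y + Y) - 2*Y) = 4 + (2*Y - 2*Y) = 4 + 0 = 4)
√(3922 + v(-14)) = √(3922 + 4) = √3926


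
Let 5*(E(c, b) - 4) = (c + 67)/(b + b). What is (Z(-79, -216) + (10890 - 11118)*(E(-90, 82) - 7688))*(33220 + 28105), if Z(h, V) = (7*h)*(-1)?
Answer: 4406383213540/41 ≈ 1.0747e+11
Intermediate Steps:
E(c, b) = 4 + (67 + c)/(10*b) (E(c, b) = 4 + ((c + 67)/(b + b))/5 = 4 + ((67 + c)/((2*b)))/5 = 4 + ((67 + c)*(1/(2*b)))/5 = 4 + ((67 + c)/(2*b))/5 = 4 + (67 + c)/(10*b))
Z(h, V) = -7*h
(Z(-79, -216) + (10890 - 11118)*(E(-90, 82) - 7688))*(33220 + 28105) = (-7*(-79) + (10890 - 11118)*((⅒)*(67 - 90 + 40*82)/82 - 7688))*(33220 + 28105) = (553 - 228*((⅒)*(1/82)*(67 - 90 + 3280) - 7688))*61325 = (553 - 228*((⅒)*(1/82)*3257 - 7688))*61325 = (553 - 228*(3257/820 - 7688))*61325 = (553 - 228*(-6300903/820))*61325 = (553 + 359151471/205)*61325 = (359264836/205)*61325 = 4406383213540/41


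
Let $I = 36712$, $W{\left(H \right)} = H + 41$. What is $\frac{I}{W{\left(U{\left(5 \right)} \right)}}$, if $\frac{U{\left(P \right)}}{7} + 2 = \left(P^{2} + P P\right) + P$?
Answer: $\frac{9178}{103} \approx 89.107$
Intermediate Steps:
$U{\left(P \right)} = -14 + 7 P + 14 P^{2}$ ($U{\left(P \right)} = -14 + 7 \left(\left(P^{2} + P P\right) + P\right) = -14 + 7 \left(\left(P^{2} + P^{2}\right) + P\right) = -14 + 7 \left(2 P^{2} + P\right) = -14 + 7 \left(P + 2 P^{2}\right) = -14 + \left(7 P + 14 P^{2}\right) = -14 + 7 P + 14 P^{2}$)
$W{\left(H \right)} = 41 + H$
$\frac{I}{W{\left(U{\left(5 \right)} \right)}} = \frac{36712}{41 + \left(-14 + 7 \cdot 5 + 14 \cdot 5^{2}\right)} = \frac{36712}{41 + \left(-14 + 35 + 14 \cdot 25\right)} = \frac{36712}{41 + \left(-14 + 35 + 350\right)} = \frac{36712}{41 + 371} = \frac{36712}{412} = 36712 \cdot \frac{1}{412} = \frac{9178}{103}$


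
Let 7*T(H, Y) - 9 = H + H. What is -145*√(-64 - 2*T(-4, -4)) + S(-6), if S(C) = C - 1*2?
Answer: -8 - 2175*I*√14/7 ≈ -8.0 - 1162.6*I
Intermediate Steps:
S(C) = -2 + C (S(C) = C - 2 = -2 + C)
T(H, Y) = 9/7 + 2*H/7 (T(H, Y) = 9/7 + (H + H)/7 = 9/7 + (2*H)/7 = 9/7 + 2*H/7)
-145*√(-64 - 2*T(-4, -4)) + S(-6) = -145*√(-64 - 2*(9/7 + (2/7)*(-4))) + (-2 - 6) = -145*√(-64 - 2*(9/7 - 8/7)) - 8 = -145*√(-64 - 2*⅐) - 8 = -145*√(-64 - 2/7) - 8 = -2175*I*√14/7 - 8 = -8 - 2175*I*√14/7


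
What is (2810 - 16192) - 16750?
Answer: -30132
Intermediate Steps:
(2810 - 16192) - 16750 = -13382 - 16750 = -30132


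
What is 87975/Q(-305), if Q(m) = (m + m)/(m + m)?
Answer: 87975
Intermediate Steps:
Q(m) = 1 (Q(m) = (2*m)/((2*m)) = (2*m)*(1/(2*m)) = 1)
87975/Q(-305) = 87975/1 = 87975*1 = 87975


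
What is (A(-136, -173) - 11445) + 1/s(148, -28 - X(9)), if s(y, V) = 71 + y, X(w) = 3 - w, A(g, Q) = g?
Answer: -2536238/219 ≈ -11581.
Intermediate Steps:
(A(-136, -173) - 11445) + 1/s(148, -28 - X(9)) = (-136 - 11445) + 1/(71 + 148) = -11581 + 1/219 = -2536238/219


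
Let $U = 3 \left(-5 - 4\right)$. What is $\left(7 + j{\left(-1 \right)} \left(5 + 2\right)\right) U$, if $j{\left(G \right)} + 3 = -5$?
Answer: $1323$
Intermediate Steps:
$j{\left(G \right)} = -8$ ($j{\left(G \right)} = -3 - 5 = -8$)
$U = -27$ ($U = 3 \left(-5 - 4\right) = 3 \left(-9\right) = -27$)
$\left(7 + j{\left(-1 \right)} \left(5 + 2\right)\right) U = \left(7 - 8 \left(5 + 2\right)\right) \left(-27\right) = \left(7 - 56\right) \left(-27\right) = \left(-49\right) \left(-27\right) = 1323$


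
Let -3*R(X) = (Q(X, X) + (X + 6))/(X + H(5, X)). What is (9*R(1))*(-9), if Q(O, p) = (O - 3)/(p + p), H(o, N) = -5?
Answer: -81/2 ≈ -40.500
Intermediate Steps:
Q(O, p) = (-3 + O)/(2*p) (Q(O, p) = (-3 + O)/((2*p)) = (-3 + O)*(1/(2*p)) = (-3 + O)/(2*p))
R(X) = -(6 + X + (-3 + X)/(2*X))/(3*(-5 + X)) (R(X) = -((-3 + X)/(2*X) + (X + 6))/(3*(X - 5)) = -((-3 + X)/(2*X) + (6 + X))/(3*(-5 + X)) = -(6 + X + (-3 + X)/(2*X))/(3*(-5 + X)))
(9*R(1))*(-9) = (9*((1/6)*(3 - 1*1 - 2*1*(6 + 1))/(1*(-5 + 1))))*(-9) = (9*((1/6)*1*(3 - 1 - 2*1*7)/(-4)))*(-9) = (9*((1/6)*1*(-1/4)*(3 - 1 - 14)))*(-9) = (9*((1/6)*1*(-1/4)*(-12)))*(-9) = (9*(1/2))*(-9) = (9/2)*(-9) = -81/2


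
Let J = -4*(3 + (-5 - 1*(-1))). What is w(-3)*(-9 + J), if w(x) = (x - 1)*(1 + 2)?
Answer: 60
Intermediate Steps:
w(x) = -3 + 3*x (w(x) = (-1 + x)*3 = -3 + 3*x)
J = 4 (J = -4*(3 + (-5 + 1)) = -4*(3 - 4) = -4*(-1) = 4)
w(-3)*(-9 + J) = (-3 + 3*(-3))*(-9 + 4) = (-3 - 9)*(-5) = -12*(-5) = 60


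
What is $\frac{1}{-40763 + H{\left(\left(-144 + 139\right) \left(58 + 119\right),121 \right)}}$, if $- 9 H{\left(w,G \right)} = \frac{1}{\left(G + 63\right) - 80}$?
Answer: $- \frac{936}{38154169} \approx -2.4532 \cdot 10^{-5}$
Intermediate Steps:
$H{\left(w,G \right)} = - \frac{1}{9 \left(-17 + G\right)}$ ($H{\left(w,G \right)} = - \frac{1}{9 \left(\left(G + 63\right) - 80\right)} = - \frac{1}{9 \left(\left(63 + G\right) - 80\right)} = - \frac{1}{9 \left(-17 + G\right)}$)
$\frac{1}{-40763 + H{\left(\left(-144 + 139\right) \left(58 + 119\right),121 \right)}} = \frac{1}{-40763 - \frac{1}{-153 + 9 \cdot 121}} = \frac{1}{-40763 - \frac{1}{-153 + 1089}} = \frac{1}{-40763 - \frac{1}{936}} = \frac{1}{- \frac{38154169}{936}} = - \frac{936}{38154169}$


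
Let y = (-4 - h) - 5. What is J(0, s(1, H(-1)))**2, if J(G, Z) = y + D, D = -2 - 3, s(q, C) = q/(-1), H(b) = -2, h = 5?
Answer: 361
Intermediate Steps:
s(q, C) = -q (s(q, C) = q*(-1) = -q)
D = -5
y = -14 (y = (-4 - 1*5) - 5 = (-4 - 5) - 5 = -9 - 5 = -14)
J(G, Z) = -19 (J(G, Z) = -14 - 5 = -19)
J(0, s(1, H(-1)))**2 = (-19)**2 = 361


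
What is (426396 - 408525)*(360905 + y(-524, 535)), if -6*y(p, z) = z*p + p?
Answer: 7286286679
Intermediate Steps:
y(p, z) = -p/6 - p*z/6 (y(p, z) = -(z*p + p)/6 = -(p*z + p)/6 = -(p + p*z)/6 = -p/6 - p*z/6)
(426396 - 408525)*(360905 + y(-524, 535)) = (426396 - 408525)*(360905 - ⅙*(-524)*(1 + 535)) = 17871*(360905 - ⅙*(-524)*536) = 17871*(360905 + 140432/3) = 17871*(1223147/3) = 7286286679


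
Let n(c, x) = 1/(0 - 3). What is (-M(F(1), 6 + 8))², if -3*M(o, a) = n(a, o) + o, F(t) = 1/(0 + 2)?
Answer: 1/324 ≈ 0.0030864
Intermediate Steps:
F(t) = ½ (F(t) = 1/2 = ½)
n(c, x) = -⅓ (n(c, x) = 1/(-3) = -⅓)
M(o, a) = ⅑ - o/3 (M(o, a) = -(-⅓ + o)/3 = ⅑ - o/3)
(-M(F(1), 6 + 8))² = (-(⅑ - ⅓*½))² = (-(⅑ - ⅙))² = (-1*(-1/18))² = (1/18)² = 1/324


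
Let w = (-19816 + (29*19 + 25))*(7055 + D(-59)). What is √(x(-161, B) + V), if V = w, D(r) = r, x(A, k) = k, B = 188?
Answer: 2*I*√33650713 ≈ 11602.0*I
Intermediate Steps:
w = -134603040 (w = (-19816 + (29*19 + 25))*(7055 - 59) = (-19816 + (551 + 25))*6996 = (-19816 + 576)*6996 = -19240*6996 = -134603040)
V = -134603040
√(x(-161, B) + V) = √(188 - 134603040) = √(-134602852) = 2*I*√33650713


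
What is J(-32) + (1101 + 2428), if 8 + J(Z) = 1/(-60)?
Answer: 211259/60 ≈ 3521.0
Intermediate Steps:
J(Z) = -481/60 (J(Z) = -8 + 1/(-60) = -8 - 1/60 = -481/60)
J(-32) + (1101 + 2428) = -481/60 + (1101 + 2428) = -481/60 + 3529 = 211259/60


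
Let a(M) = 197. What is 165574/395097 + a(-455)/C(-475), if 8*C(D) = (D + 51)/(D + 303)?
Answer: 13396242170/20940141 ≈ 639.74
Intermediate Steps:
C(D) = (51 + D)/(8*(303 + D)) (C(D) = ((D + 51)/(D + 303))/8 = ((51 + D)/(303 + D))/8 = (51 + D)/(8*(303 + D)))
165574/395097 + a(-455)/C(-475) = 165574/395097 + 197/(((51 - 475)/(8*(303 - 475)))) = 165574*(1/395097) + 197/(((⅛)*(-424)/(-172))) = 165574/395097 + 197/(((⅛)*(-1/172)*(-424))) = 165574/395097 + 197/(53/172) = 165574/395097 + 197*(172/53) = 165574/395097 + 33884/53 = 13396242170/20940141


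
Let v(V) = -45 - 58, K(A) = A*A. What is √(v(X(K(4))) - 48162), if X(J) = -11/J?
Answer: 7*I*√985 ≈ 219.69*I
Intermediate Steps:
K(A) = A²
v(V) = -103
√(v(X(K(4))) - 48162) = √(-103 - 48162) = √(-48265) = 7*I*√985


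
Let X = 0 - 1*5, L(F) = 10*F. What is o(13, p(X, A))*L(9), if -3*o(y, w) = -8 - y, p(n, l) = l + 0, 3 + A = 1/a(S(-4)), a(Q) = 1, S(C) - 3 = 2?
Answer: 630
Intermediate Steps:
S(C) = 5 (S(C) = 3 + 2 = 5)
A = -2 (A = -3 + 1/1 = -3 + 1 = -2)
X = -5 (X = 0 - 5 = -5)
p(n, l) = l
o(y, w) = 8/3 + y/3 (o(y, w) = -(-8 - y)/3 = 8/3 + y/3)
o(13, p(X, A))*L(9) = (8/3 + (⅓)*13)*(10*9) = (8/3 + 13/3)*90 = 7*90 = 630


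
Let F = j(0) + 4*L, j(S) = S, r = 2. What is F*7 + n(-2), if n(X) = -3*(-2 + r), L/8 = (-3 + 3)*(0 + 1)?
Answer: 0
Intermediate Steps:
L = 0 (L = 8*((-3 + 3)*(0 + 1)) = 8*(0*1) = 8*0 = 0)
n(X) = 0 (n(X) = -3*(-2 + 2) = -3*0 = 0)
F = 0 (F = 0 + 4*0 = 0 + 0 = 0)
F*7 + n(-2) = 0*7 + 0 = 0 + 0 = 0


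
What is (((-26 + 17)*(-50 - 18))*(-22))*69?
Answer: -929016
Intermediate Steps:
(((-26 + 17)*(-50 - 18))*(-22))*69 = (-9*(-68)*(-22))*69 = (612*(-22))*69 = -13464*69 = -929016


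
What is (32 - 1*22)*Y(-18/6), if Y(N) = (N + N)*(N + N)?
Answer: 360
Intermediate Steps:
Y(N) = 4*N² (Y(N) = (2*N)*(2*N) = 4*N²)
(32 - 1*22)*Y(-18/6) = (32 - 1*22)*(4*(-18/6)²) = (32 - 22)*(4*(-18*⅙)²) = 10*(4*(-3)²) = 10*(4*9) = 10*36 = 360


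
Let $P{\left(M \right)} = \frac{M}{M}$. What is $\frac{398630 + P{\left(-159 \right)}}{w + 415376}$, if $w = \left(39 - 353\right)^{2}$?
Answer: $\frac{132877}{171324} \approx 0.77559$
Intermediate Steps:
$P{\left(M \right)} = 1$
$w = 98596$ ($w = \left(-314\right)^{2} = 98596$)
$\frac{398630 + P{\left(-159 \right)}}{w + 415376} = \frac{398630 + 1}{98596 + 415376} = \frac{398631}{513972} = 398631 \cdot \frac{1}{513972} = \frac{132877}{171324}$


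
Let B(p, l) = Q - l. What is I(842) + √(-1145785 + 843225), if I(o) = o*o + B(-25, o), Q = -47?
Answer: 708075 + 4*I*√18910 ≈ 7.0808e+5 + 550.05*I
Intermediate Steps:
B(p, l) = -47 - l
I(o) = -47 + o² - o (I(o) = o*o + (-47 - o) = o² + (-47 - o) = -47 + o² - o)
I(842) + √(-1145785 + 843225) = (-47 + 842² - 1*842) + √(-1145785 + 843225) = (-47 + 708964 - 842) + √(-302560) = 708075 + 4*I*√18910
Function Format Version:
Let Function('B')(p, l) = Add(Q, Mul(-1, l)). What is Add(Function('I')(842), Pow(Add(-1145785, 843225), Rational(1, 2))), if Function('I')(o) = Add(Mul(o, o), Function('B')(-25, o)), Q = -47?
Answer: Add(708075, Mul(4, I, Pow(18910, Rational(1, 2)))) ≈ Add(7.0808e+5, Mul(550.05, I))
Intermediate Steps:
Function('B')(p, l) = Add(-47, Mul(-1, l))
Function('I')(o) = Add(-47, Pow(o, 2), Mul(-1, o)) (Function('I')(o) = Add(Mul(o, o), Add(-47, Mul(-1, o))) = Add(Pow(o, 2), Add(-47, Mul(-1, o))) = Add(-47, Pow(o, 2), Mul(-1, o)))
Add(Function('I')(842), Pow(Add(-1145785, 843225), Rational(1, 2))) = Add(Add(-47, Pow(842, 2), Mul(-1, 842)), Pow(Add(-1145785, 843225), Rational(1, 2))) = Add(Add(-47, 708964, -842), Pow(-302560, Rational(1, 2))) = Add(708075, Mul(4, I, Pow(18910, Rational(1, 2))))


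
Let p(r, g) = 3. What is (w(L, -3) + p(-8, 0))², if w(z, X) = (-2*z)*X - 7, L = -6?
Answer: 1600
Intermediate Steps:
w(z, X) = -7 - 2*X*z (w(z, X) = -2*X*z - 7 = -7 - 2*X*z)
(w(L, -3) + p(-8, 0))² = ((-7 - 2*(-3)*(-6)) + 3)² = ((-7 - 36) + 3)² = (-43 + 3)² = (-40)² = 1600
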